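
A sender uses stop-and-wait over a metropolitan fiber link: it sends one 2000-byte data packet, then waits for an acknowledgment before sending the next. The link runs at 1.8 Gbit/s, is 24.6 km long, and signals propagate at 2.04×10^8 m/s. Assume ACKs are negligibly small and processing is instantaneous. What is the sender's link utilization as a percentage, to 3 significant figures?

3.55 %

t_tx = L/R = 16000/1800000000 = 8.88889e-06 s.
t_prop = 24600/204000000 = 0.000120588 s; RTT = 0.000241176 s.
Cycle = t_tx + RTT = 0.000250065 s.
Utilization = t_tx / cycle = 8.88889e-06/0.000250065 = 3.55 %.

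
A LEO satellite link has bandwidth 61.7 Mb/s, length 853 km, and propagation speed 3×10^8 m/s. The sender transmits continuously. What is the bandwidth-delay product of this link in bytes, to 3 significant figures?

21900 bytes

Propagation delay = 853000 / 300000000 = 0.00284333 s.
BDP = R × t_prop = 61700000 × 0.00284333 = 175434 bits.
In bytes: 175434/8 = 21900 bytes.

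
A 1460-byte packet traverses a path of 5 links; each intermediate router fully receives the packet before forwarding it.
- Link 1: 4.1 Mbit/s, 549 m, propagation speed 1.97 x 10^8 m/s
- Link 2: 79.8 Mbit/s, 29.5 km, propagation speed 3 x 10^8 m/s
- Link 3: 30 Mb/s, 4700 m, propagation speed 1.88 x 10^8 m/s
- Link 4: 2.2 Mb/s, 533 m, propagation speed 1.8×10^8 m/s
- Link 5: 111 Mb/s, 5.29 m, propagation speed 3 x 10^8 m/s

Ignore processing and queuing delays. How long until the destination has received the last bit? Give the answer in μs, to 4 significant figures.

L = 1460 × 8 = 11680 bits.
Transmission delays (L/R per hop): 2848.78, 146.366, 389.333, 5309.09, 105.225 μs; sum = 8798.8 μs.
Propagation delays (d/s per hop): 2.7868, 98.3333, 25, 2.96111, 0.0176333 μs; sum = 129.099 μs.
End-to-end = 8928 μs.

8928 μs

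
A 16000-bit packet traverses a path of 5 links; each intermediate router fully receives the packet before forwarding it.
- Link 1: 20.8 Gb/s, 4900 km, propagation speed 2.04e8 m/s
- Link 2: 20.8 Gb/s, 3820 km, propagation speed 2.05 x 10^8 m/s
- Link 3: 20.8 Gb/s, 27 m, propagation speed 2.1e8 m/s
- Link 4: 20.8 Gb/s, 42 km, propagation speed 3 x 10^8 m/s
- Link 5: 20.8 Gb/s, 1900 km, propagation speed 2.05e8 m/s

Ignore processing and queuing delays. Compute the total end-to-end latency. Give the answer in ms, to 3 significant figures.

Transmission delay per hop = L/R = 16000/20800000000 = 0.000769231 ms; 5 hops → 0.00384615 ms.
Propagation delays (d/s per hop): 24.0196, 18.6341, 0.000128571, 0.14, 9.26829 ms; sum = 52.0622 ms.
End-to-end = 52.1 ms.

52.1 ms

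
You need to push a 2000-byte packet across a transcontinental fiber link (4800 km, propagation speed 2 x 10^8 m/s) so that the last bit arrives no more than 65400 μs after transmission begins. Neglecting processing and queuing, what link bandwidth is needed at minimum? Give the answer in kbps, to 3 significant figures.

L = 16000 bits.
Propagation delay = 4800000 / 200000000 = 24000 μs.
Transmission budget = 65400 − 24000 = 41400 μs.
R ≥ L / t_tx = 16000 bits / 0.0414 s = 386 kbps.

386 kbps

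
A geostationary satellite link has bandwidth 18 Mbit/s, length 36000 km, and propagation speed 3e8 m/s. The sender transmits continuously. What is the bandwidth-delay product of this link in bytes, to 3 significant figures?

270000 bytes

Propagation delay = 36000000 / 300000000 = 0.12 s.
BDP = R × t_prop = 18000000 × 0.12 = 2160000 bits.
In bytes: 2160000/8 = 270000 bytes.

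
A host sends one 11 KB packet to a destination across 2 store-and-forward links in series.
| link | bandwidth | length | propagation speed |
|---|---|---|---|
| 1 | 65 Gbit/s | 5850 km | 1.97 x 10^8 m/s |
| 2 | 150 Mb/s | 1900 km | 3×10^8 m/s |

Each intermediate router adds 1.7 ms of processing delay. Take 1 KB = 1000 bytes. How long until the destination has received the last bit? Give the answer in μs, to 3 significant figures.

L = 88000 bits.
Transmission delays (L/R per hop): 1.35385, 586.667 μs; sum = 588.021 μs.
Propagation delays (d/s per hop): 29695.4, 6333.33 μs; sum = 36028.8 μs.
Processing at 1 router(s): 1 × 1.7 ms = 1700 μs.
End-to-end = 38300 μs.

38300 μs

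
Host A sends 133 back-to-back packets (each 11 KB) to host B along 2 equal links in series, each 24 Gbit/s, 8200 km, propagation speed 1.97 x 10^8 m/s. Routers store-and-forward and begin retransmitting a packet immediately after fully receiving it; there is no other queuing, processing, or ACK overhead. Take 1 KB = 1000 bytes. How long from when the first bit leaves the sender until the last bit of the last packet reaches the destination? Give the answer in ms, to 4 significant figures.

83.74 ms

Per-hop transmission t_tx = L/R = 88000/24000000000 = 0.00366667 ms.
Per-hop propagation t_prop = 8200000/197000000 = 41.6244 ms.
Pipeline fill: first packet needs 2·t_tx to clear all hops; remaining 132 packets each add one t_tx.
Total = (2+133-1)·t_tx + 2·t_prop = 134·0.00366667 + 2·41.6244 = 83.74 ms.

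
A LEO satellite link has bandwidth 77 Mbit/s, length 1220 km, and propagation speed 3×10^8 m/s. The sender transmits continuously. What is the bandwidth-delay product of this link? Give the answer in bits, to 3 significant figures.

Propagation delay = 1220000 / 300000000 = 0.00406667 s.
BDP = R × t_prop = 77000000 × 0.00406667 = 313133 bits.

313000 bits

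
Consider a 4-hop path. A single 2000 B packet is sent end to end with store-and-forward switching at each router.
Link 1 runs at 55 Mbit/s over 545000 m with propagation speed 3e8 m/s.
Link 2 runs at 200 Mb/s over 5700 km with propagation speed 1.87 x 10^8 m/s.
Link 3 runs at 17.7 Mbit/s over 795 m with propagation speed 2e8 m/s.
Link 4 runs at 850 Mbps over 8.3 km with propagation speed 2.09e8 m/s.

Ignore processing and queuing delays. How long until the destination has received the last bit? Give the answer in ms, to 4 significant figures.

33.64 ms

L = 2000 × 8 = 16000 bits.
Transmission delays (L/R per hop): 0.290909, 0.08, 0.903955, 0.0188235 ms; sum = 1.29369 ms.
Propagation delays (d/s per hop): 1.81667, 30.4813, 0.003975, 0.0397129 ms; sum = 32.3416 ms.
End-to-end = 33.64 ms.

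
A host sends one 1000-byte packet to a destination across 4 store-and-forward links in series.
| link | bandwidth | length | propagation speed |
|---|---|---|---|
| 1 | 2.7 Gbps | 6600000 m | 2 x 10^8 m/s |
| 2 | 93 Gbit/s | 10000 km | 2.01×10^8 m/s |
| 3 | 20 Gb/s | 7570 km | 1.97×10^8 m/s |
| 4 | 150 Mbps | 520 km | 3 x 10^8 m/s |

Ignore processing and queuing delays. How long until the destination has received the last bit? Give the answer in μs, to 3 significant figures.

L = 1000 × 8 = 8000 bits.
Transmission delays (L/R per hop): 2.96296, 0.0860215, 0.4, 53.3333 μs; sum = 56.7823 μs.
Propagation delays (d/s per hop): 33000, 49751.2, 38426.4, 1733.33 μs; sum = 122911 μs.
End-to-end = 123000 μs.

123000 μs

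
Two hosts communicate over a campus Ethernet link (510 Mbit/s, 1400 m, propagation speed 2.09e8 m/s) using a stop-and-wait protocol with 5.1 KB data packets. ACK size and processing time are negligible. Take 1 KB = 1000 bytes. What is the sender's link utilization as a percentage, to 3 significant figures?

t_tx = L/R = 40800/510000000 = 8e-05 s.
t_prop = 1400/209000000 = 6.69856e-06 s; RTT = 1.33971e-05 s.
Cycle = t_tx + RTT = 9.33971e-05 s.
Utilization = t_tx / cycle = 8e-05/9.33971e-05 = 85.7 %.

85.7 %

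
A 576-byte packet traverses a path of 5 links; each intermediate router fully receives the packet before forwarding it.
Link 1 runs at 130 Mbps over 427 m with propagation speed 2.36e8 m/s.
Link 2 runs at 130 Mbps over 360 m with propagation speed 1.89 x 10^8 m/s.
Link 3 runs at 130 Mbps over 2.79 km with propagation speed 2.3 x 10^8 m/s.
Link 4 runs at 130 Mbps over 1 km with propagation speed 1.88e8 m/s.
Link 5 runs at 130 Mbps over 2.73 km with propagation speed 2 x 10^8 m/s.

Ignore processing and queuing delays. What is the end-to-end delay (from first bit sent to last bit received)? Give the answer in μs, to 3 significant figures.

L = 576 × 8 = 4608 bits.
Transmission delay per hop = L/R = 4608/130000000 = 35.4462 μs; 5 hops → 177.231 μs.
Propagation delays (d/s per hop): 1.80932, 1.90476, 12.1304, 5.31915, 13.65 μs; sum = 34.8137 μs.
End-to-end = 212 μs.

212 μs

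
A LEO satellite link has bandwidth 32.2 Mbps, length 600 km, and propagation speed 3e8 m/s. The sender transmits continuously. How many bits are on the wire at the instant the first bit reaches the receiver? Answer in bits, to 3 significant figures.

Propagation delay = 600000 / 300000000 = 0.002 s.
BDP = R × t_prop = 3.22e+07 × 0.002 = 64400 bits.

64400 bits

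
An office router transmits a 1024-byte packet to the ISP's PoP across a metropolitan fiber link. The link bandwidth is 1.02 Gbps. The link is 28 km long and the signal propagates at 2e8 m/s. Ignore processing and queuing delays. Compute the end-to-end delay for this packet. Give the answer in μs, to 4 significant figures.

148.0 μs

L = 1024 × 8 = 8192 bits.
Transmission delay = L/R = 8192 / 1020000000 = 8.03137 μs.
Propagation delay = d/s = 28000 m / 200000000 m/s = 140 μs.
Total = 148.0 μs.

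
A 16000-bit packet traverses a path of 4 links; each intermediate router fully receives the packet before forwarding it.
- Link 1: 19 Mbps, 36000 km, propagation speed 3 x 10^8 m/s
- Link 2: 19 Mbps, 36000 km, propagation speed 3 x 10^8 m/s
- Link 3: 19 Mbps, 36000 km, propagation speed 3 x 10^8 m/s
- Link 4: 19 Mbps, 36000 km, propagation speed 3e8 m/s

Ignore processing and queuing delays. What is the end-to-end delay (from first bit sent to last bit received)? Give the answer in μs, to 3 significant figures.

483000 μs

Transmission delay per hop = L/R = 16000/19000000 = 842.105 μs; 4 hops → 3368.42 μs.
Propagation delays (d/s per hop): 120000, 120000, 120000, 120000 μs; sum = 480000 μs.
End-to-end = 483000 μs.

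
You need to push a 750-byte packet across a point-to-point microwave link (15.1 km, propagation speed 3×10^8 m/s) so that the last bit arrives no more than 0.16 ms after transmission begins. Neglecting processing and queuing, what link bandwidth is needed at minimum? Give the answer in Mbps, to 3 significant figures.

54.7 Mbps

L = 6000 bits.
Propagation delay = 15100 / 300000000 = 0.0503333 ms.
Transmission budget = 0.16 − 0.0503333 = 0.109667 ms.
R ≥ L / t_tx = 6000 bits / 0.000109667 s = 54.7 Mbps.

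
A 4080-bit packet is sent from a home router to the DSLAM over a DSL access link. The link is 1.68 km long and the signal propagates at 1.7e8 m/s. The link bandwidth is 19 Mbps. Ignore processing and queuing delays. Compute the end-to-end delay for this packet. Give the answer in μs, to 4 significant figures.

Transmission delay = L/R = 4080 / 19000000 = 214.737 μs.
Propagation delay = d/s = 1680 m / 170000000 m/s = 9.88235 μs.
Total = 224.6 μs.

224.6 μs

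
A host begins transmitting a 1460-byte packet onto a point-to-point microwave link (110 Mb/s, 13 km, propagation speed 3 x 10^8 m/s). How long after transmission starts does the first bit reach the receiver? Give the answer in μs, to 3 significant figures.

First bit experiences only propagation delay: d/s = 13000/300000000 = 43.3 μs.

43.3 μs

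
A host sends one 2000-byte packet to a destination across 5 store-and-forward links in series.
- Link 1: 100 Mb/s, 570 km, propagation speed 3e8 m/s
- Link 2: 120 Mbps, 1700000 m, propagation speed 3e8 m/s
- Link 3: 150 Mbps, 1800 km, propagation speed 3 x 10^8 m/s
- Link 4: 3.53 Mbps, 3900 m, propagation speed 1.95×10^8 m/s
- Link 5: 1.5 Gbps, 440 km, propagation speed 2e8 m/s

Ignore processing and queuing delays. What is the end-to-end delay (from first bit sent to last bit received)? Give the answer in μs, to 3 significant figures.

L = 2000 × 8 = 16000 bits.
Transmission delays (L/R per hop): 160, 133.333, 106.667, 4532.58, 10.6667 μs; sum = 4943.24 μs.
Propagation delays (d/s per hop): 1900, 5666.67, 6000, 20, 2200 μs; sum = 15786.7 μs.
End-to-end = 20700 μs.

20700 μs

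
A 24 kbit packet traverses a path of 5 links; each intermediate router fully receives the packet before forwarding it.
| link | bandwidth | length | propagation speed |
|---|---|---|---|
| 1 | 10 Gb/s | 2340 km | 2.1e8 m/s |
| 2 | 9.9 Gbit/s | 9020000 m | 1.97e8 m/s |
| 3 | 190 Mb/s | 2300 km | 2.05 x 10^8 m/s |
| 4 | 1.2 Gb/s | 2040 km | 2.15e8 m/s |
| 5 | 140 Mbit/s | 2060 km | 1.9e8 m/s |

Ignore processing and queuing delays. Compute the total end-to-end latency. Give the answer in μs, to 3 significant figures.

L = 24000 bits.
Transmission delays (L/R per hop): 2.4, 2.42424, 126.316, 20, 171.429 μs; sum = 322.569 μs.
Propagation delays (d/s per hop): 11142.9, 45786.8, 11219.5, 9488.37, 10842.1 μs; sum = 88479.6 μs.
End-to-end = 88800 μs.

88800 μs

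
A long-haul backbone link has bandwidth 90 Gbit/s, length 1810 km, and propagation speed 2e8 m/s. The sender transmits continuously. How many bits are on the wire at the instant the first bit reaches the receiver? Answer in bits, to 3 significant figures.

815000000 bits

Propagation delay = 1810000 / 200000000 = 0.00905 s.
BDP = R × t_prop = 90000000000 × 0.00905 = 814500000 bits.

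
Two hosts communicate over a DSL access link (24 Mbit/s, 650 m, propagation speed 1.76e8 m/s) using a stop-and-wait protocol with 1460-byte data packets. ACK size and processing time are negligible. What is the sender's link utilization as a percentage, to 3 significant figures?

t_tx = L/R = 11680/24000000 = 0.000486667 s.
t_prop = 650/176000000 = 3.69318e-06 s; RTT = 7.38636e-06 s.
Cycle = t_tx + RTT = 0.000494053 s.
Utilization = t_tx / cycle = 0.000486667/0.000494053 = 98.5 %.

98.5 %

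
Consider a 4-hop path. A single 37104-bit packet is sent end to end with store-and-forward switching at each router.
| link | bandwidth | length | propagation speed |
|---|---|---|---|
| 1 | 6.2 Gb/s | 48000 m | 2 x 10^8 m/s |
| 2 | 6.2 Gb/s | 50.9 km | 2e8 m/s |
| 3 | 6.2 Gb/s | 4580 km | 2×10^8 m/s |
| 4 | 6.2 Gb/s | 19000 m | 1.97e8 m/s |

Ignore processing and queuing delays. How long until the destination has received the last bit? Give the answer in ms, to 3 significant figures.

Transmission delay per hop = L/R = 37104/6200000000 = 0.00598452 ms; 4 hops → 0.0239381 ms.
Propagation delays (d/s per hop): 0.24, 0.2545, 22.9, 0.0964467 ms; sum = 23.4909 ms.
End-to-end = 23.5 ms.

23.5 ms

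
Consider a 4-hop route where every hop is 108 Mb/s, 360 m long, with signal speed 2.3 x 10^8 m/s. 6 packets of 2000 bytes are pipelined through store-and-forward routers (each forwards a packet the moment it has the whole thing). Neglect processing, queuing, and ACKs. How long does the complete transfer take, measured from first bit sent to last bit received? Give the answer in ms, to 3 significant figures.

1.34 ms

Per-hop transmission t_tx = L/R = 16000/108000000 = 0.148148 ms.
Per-hop propagation t_prop = 360/2.3e+08 = 0.00156522 ms.
Pipeline fill: first packet needs 4·t_tx to clear all hops; remaining 5 packets each add one t_tx.
Total = (4+6-1)·t_tx + 4·t_prop = 9·0.148148 + 4·0.00156522 = 1.34 ms.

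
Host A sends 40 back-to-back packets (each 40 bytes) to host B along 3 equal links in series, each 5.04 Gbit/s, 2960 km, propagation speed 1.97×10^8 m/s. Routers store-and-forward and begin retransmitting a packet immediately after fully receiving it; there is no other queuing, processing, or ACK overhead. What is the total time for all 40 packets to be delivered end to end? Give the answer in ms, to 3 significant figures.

Per-hop transmission t_tx = L/R = 320/5040000000 = 6.34921e-05 ms.
Per-hop propagation t_prop = 2960000/197000000 = 15.0254 ms.
Pipeline fill: first packet needs 3·t_tx to clear all hops; remaining 39 packets each add one t_tx.
Total = (3+40-1)·t_tx + 3·t_prop = 42·6.34921e-05 + 3·15.0254 = 45.1 ms.

45.1 ms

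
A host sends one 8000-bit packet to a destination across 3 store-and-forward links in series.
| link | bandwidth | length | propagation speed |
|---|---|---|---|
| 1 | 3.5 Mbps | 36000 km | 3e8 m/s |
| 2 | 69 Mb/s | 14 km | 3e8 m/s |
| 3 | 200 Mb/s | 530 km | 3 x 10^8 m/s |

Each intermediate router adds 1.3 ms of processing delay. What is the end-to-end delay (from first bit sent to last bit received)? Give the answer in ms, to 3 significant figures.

Transmission delays (L/R per hop): 2.28571, 0.115942, 0.04 ms; sum = 2.44166 ms.
Propagation delays (d/s per hop): 120, 0.0466667, 1.76667 ms; sum = 121.813 ms.
Processing at 2 router(s): 2 × 1.3 ms = 2.6 ms.
End-to-end = 127 ms.

127 ms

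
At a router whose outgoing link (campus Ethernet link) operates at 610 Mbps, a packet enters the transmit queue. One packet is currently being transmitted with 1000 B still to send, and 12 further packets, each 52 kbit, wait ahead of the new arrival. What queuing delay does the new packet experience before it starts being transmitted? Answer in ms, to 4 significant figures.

Each queued packet: L/R = 52000/610000000 = 0.0852459 ms.
12 queued → 1.02295 ms.
Plus remaining 8000 bits of current packet: 0.0131148 ms.
Queuing delay = 1.036 ms.

1.036 ms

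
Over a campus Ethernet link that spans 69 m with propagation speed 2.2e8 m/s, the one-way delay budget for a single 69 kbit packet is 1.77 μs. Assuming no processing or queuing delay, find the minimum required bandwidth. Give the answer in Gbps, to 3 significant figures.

Propagation delay = 69 / 2.2e+08 = 0.313636 μs.
Transmission budget = 1.77 − 0.313636 = 1.45636 μs.
R ≥ L / t_tx = 69000 bits / 1.45636e-06 s = 47.4 Gbps.

47.4 Gbps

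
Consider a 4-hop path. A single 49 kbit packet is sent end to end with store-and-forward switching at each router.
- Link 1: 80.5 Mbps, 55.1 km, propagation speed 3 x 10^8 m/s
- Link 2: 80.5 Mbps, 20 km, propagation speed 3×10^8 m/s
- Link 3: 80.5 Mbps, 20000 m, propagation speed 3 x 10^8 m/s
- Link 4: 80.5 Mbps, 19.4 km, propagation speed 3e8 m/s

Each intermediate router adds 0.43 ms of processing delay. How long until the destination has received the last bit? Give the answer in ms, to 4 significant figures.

4.106 ms

L = 49000 bits.
Transmission delay per hop = L/R = 49000/80500000 = 0.608696 ms; 4 hops → 2.43478 ms.
Propagation delays (d/s per hop): 0.183667, 0.0666667, 0.0666667, 0.0646667 ms; sum = 0.381667 ms.
Processing at 3 router(s): 3 × 0.43 ms = 1.29 ms.
End-to-end = 4.106 ms.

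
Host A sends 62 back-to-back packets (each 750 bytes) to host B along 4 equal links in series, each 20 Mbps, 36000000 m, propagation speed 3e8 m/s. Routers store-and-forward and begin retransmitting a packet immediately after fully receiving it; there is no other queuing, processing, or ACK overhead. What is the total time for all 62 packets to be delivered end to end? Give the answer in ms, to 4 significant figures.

Per-hop transmission t_tx = L/R = 6000/20000000 = 0.3 ms.
Per-hop propagation t_prop = 36000000/300000000 = 120 ms.
Pipeline fill: first packet needs 4·t_tx to clear all hops; remaining 61 packets each add one t_tx.
Total = (4+62-1)·t_tx + 4·t_prop = 65·0.3 + 4·120 = 499.5 ms.

499.5 ms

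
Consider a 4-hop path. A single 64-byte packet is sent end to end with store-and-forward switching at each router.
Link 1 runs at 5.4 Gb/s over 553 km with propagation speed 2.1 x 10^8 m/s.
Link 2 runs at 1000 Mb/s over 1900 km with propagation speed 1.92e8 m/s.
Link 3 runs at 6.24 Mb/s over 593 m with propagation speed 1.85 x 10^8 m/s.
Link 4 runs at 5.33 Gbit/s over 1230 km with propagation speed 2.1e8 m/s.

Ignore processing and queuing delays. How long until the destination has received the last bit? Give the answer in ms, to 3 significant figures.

18.5 ms

L = 64 × 8 = 512 bits.
Transmission delays (L/R per hop): 9.48148e-05, 0.000512, 0.0820513, 9.606e-05 ms; sum = 0.0827542 ms.
Propagation delays (d/s per hop): 2.63333, 9.89583, 0.00320541, 5.85714 ms; sum = 18.3895 ms.
End-to-end = 18.5 ms.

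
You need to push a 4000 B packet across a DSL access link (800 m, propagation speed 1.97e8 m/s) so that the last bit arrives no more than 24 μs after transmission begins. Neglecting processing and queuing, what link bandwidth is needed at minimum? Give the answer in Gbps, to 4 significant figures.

1.605 Gbps

L = 32000 bits.
Propagation delay = 800 / 197000000 = 4.06091 μs.
Transmission budget = 24 − 4.06091 = 19.9391 μs.
R ≥ L / t_tx = 32000 bits / 1.99391e-05 s = 1.605 Gbps.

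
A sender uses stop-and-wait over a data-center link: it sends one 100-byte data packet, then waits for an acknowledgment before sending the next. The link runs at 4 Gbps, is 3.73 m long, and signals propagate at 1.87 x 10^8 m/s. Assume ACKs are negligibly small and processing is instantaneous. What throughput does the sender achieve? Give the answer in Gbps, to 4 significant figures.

3.335 Gbps

t_tx = L/R = 800/4000000000 = 2e-07 s.
t_prop = 3.73/187000000 = 1.99465e-08 s; RTT = 3.9893e-08 s.
Cycle = t_tx + RTT = 2.39893e-07 s.
Throughput = L / cycle = 800 / 2.39893e-07 = 3.335 Gbps.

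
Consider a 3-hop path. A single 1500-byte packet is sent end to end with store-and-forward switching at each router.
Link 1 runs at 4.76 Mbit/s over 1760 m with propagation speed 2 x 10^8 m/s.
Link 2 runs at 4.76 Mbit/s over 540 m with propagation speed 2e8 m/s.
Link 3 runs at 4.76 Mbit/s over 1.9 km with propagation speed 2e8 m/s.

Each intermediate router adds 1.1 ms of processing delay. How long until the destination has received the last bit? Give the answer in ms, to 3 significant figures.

9.78 ms

L = 1500 × 8 = 12000 bits.
Transmission delay per hop = L/R = 12000/4760000 = 2.52101 ms; 3 hops → 7.56303 ms.
Propagation delays (d/s per hop): 0.0088, 0.0027, 0.0095 ms; sum = 0.021 ms.
Processing at 2 router(s): 2 × 1.1 ms = 2.2 ms.
End-to-end = 9.78 ms.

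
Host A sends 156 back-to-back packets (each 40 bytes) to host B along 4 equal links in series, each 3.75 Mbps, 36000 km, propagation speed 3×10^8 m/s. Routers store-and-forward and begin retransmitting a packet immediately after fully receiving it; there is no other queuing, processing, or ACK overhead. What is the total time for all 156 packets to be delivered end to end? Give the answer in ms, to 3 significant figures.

Per-hop transmission t_tx = L/R = 320/3750000 = 0.0853333 ms.
Per-hop propagation t_prop = 36000000/300000000 = 120 ms.
Pipeline fill: first packet needs 4·t_tx to clear all hops; remaining 155 packets each add one t_tx.
Total = (4+156-1)·t_tx + 4·t_prop = 159·0.0853333 + 4·120 = 494 ms.

494 ms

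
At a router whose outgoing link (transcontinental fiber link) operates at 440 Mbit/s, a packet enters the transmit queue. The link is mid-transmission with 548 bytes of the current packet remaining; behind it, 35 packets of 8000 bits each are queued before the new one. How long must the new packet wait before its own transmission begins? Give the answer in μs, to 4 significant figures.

646.3 μs

Each queued packet: L/R = 8000/440000000 = 18.1818 μs.
35 queued → 636.364 μs.
Plus remaining 4384 bits of current packet: 9.96364 μs.
Queuing delay = 646.3 μs.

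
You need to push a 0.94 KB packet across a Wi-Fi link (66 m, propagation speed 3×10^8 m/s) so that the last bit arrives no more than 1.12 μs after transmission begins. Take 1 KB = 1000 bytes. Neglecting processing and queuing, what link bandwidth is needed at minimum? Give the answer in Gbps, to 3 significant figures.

L = 7520 bits.
Propagation delay = 66 / 300000000 = 0.22 μs.
Transmission budget = 1.12 − 0.22 = 0.9 μs.
R ≥ L / t_tx = 7520 bits / 9e-07 s = 8.36 Gbps.

8.36 Gbps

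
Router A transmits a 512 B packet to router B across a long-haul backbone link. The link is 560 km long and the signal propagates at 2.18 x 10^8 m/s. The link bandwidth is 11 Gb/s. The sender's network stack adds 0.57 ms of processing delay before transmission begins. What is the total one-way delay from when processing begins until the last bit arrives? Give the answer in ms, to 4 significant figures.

L = 512 × 8 = 4096 bits.
Transmission delay = L/R = 4096 / 11000000000 = 0.000372364 ms.
Propagation delay = d/s = 560000 m / 2.18e+08 m/s = 2.56881 ms.
Plus processing delay 0.57 ms = 0.57 ms.
Total = 3.139 ms.

3.139 ms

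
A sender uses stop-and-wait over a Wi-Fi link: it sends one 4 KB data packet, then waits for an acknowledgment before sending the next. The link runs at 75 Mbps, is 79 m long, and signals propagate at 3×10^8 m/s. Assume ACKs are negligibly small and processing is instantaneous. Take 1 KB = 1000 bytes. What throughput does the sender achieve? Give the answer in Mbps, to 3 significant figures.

t_tx = L/R = 32000/75000000 = 0.000426667 s.
t_prop = 79/300000000 = 2.63333e-07 s; RTT = 5.26667e-07 s.
Cycle = t_tx + RTT = 0.000427193 s.
Throughput = L / cycle = 32000 / 0.000427193 = 74.9 Mbps.

74.9 Mbps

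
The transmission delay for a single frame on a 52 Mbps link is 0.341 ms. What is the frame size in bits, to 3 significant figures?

L = R × t_tx = 52000000 b/s × 0.000341 s = 17732 bits.

17700 bits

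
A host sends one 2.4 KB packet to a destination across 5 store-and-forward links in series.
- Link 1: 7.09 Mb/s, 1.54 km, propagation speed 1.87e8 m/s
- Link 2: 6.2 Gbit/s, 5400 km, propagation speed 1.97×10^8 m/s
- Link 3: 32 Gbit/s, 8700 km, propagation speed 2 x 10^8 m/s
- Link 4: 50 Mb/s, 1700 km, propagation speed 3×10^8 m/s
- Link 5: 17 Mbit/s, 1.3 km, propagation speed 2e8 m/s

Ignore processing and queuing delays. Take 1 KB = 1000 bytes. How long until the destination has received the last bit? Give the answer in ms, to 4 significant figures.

80.82 ms

L = 19200 bits.
Transmission delays (L/R per hop): 2.70804, 0.00309677, 0.0006, 0.384, 1.12941 ms; sum = 4.22515 ms.
Propagation delays (d/s per hop): 0.00823529, 27.4112, 43.5, 5.66667, 0.0065 ms; sum = 76.5926 ms.
End-to-end = 80.82 ms.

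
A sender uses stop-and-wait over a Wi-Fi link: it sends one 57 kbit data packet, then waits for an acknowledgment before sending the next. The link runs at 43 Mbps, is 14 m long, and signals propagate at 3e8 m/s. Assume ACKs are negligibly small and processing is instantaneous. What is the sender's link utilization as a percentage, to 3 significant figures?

100 %

t_tx = L/R = 57000/43000000 = 0.00132558 s.
t_prop = 14/300000000 = 4.66667e-08 s; RTT = 9.33333e-08 s.
Cycle = t_tx + RTT = 0.00132567 s.
Utilization = t_tx / cycle = 0.00132558/0.00132567 = 100 %.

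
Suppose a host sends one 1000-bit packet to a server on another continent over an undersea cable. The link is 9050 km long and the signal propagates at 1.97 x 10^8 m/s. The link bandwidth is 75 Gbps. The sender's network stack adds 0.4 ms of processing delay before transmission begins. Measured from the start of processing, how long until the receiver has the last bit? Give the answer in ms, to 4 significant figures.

46.34 ms

Transmission delay = L/R = 1000 / 75000000000 = 1.33333e-05 ms.
Propagation delay = d/s = 9050000 m / 197000000 m/s = 45.9391 ms.
Plus processing delay 0.4 ms = 0.4 ms.
Total = 46.34 ms.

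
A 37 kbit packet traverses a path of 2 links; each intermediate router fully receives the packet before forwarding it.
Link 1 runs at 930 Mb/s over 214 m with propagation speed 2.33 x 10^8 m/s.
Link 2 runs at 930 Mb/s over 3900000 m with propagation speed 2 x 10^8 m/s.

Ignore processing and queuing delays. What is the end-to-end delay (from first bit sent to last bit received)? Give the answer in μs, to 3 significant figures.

L = 37000 bits.
Transmission delay per hop = L/R = 37000/930000000 = 39.7849 μs; 2 hops → 79.5699 μs.
Propagation delays (d/s per hop): 0.918455, 19500 μs; sum = 19500.9 μs.
End-to-end = 19600 μs.

19600 μs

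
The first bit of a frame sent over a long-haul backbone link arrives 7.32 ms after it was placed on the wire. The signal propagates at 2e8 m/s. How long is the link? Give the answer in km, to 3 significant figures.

d = s × t_prop = 200000000 × 0.00732 = 1460 km.

1460 km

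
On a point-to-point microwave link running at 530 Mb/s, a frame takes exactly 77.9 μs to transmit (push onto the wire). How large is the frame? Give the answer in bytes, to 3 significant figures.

5160 bytes

L = R × t_tx = 530000000 b/s × 7.79e-05 s = 41287 bits.
In bytes: 41287 / 8 = 5160 bytes.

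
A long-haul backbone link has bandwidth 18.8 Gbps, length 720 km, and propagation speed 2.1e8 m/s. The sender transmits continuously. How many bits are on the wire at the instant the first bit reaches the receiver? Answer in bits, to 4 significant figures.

Propagation delay = 720000 / 210000000 = 0.00342857 s.
BDP = R × t_prop = 18800000000 × 0.00342857 = 64457100 bits.

64460000 bits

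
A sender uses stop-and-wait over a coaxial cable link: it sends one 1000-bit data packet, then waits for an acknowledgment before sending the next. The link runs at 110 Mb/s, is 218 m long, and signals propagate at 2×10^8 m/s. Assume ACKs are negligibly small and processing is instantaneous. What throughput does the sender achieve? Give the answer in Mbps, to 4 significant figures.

t_tx = L/R = 1000/110000000 = 9.09091e-06 s.
t_prop = 218/200000000 = 1.09e-06 s; RTT = 2.18e-06 s.
Cycle = t_tx + RTT = 1.12709e-05 s.
Throughput = L / cycle = 1000 / 1.12709e-05 = 88.72 Mbps.

88.72 Mbps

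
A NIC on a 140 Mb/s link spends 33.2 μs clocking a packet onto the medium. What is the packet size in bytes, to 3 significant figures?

L = R × t_tx = 140000000 b/s × 3.32e-05 s = 4648 bits.
In bytes: 4648 / 8 = 581 bytes.

581 bytes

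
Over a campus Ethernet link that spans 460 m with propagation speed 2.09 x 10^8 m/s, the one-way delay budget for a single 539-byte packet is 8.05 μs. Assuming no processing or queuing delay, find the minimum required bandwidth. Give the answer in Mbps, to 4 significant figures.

L = 4312 bits.
Propagation delay = 460 / 209000000 = 2.20096 μs.
Transmission budget = 8.05 − 2.20096 = 5.84904 μs.
R ≥ L / t_tx = 4312 bits / 5.84904e-06 s = 737.2 Mbps.

737.2 Mbps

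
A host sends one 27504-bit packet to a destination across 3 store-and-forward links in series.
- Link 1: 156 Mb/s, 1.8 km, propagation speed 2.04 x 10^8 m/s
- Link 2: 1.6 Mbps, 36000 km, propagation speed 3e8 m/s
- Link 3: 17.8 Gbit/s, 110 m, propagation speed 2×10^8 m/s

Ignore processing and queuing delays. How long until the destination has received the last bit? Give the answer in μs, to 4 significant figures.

137400 μs

Transmission delays (L/R per hop): 176.308, 17190, 1.54517 μs; sum = 17367.9 μs.
Propagation delays (d/s per hop): 8.82353, 120000, 0.55 μs; sum = 120009 μs.
End-to-end = 137400 μs.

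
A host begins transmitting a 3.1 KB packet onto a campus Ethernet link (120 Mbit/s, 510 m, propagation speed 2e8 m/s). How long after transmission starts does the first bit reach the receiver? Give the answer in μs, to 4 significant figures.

2.550 μs

First bit experiences only propagation delay: d/s = 510/200000000 = 2.550 μs.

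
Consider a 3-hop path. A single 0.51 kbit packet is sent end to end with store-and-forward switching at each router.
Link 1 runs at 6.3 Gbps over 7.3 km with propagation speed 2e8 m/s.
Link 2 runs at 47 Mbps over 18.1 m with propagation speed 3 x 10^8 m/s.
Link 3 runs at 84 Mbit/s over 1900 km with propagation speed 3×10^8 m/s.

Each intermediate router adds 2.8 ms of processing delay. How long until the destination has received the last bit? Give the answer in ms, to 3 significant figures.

L = 510 bits.
Transmission delays (L/R per hop): 8.09524e-05, 0.0108511, 0.00607143 ms; sum = 0.0170034 ms.
Propagation delays (d/s per hop): 0.0365, 6.03333e-05, 6.33333 ms; sum = 6.36989 ms.
Processing at 2 router(s): 2 × 2.8 ms = 5.6 ms.
End-to-end = 12.0 ms.

12.0 ms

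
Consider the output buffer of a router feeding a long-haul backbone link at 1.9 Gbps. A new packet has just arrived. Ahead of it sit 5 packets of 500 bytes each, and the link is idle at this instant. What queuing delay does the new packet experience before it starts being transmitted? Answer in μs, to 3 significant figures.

10.5 μs

Each queued packet: L/R = 4000/1900000000 = 2.10526 μs.
5 queued → 10.5263 μs.
Queuing delay = 10.5 μs.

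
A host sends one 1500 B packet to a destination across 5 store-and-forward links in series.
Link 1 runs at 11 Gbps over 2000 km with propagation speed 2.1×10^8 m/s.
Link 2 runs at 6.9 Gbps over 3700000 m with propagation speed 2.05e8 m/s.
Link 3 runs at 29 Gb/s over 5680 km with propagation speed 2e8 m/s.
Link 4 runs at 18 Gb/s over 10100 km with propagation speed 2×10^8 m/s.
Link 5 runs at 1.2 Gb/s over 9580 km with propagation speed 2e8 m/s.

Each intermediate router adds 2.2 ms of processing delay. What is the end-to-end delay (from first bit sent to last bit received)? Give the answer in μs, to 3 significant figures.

L = 1500 × 8 = 12000 bits.
Transmission delays (L/R per hop): 1.09091, 1.73913, 0.413793, 0.666667, 10 μs; sum = 13.9105 μs.
Propagation delays (d/s per hop): 9523.81, 18048.8, 28400, 50500, 47900 μs; sum = 154373 μs.
Processing at 4 router(s): 4 × 2.2 ms = 8800 μs.
End-to-end = 163000 μs.

163000 μs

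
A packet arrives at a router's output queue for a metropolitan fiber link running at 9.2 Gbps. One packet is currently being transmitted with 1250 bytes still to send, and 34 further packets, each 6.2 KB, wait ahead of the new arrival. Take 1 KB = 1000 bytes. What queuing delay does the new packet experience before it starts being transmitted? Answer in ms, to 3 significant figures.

Each queued packet: L/R = 49600/9200000000 = 0.0053913 ms.
34 queued → 0.183304 ms.
Plus remaining 10000 bits of current packet: 0.00108696 ms.
Queuing delay = 0.184 ms.

0.184 ms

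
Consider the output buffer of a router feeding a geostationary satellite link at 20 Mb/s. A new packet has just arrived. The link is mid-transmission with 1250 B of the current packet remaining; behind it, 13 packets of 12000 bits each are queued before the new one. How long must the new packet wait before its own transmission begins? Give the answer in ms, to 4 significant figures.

8.300 ms

Each queued packet: L/R = 12000/20000000 = 0.6 ms.
13 queued → 7.8 ms.
Plus remaining 10000 bits of current packet: 0.5 ms.
Queuing delay = 8.300 ms.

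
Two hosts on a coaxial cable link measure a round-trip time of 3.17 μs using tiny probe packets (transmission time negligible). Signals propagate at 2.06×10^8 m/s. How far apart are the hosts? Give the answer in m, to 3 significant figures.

327 m

One-way propagation = RTT/2 = 1.585 μs.
d = s × t = 206000000 × 1.585e-06 = 327 m.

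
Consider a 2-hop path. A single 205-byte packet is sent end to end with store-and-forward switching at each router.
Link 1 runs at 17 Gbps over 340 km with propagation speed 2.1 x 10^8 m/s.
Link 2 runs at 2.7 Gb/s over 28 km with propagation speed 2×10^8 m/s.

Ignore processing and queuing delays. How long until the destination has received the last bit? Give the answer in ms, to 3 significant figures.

L = 205 × 8 = 1640 bits.
Transmission delays (L/R per hop): 9.64706e-05, 0.000607407 ms; sum = 0.000703878 ms.
Propagation delays (d/s per hop): 1.61905, 0.14 ms; sum = 1.75905 ms.
End-to-end = 1.76 ms.

1.76 ms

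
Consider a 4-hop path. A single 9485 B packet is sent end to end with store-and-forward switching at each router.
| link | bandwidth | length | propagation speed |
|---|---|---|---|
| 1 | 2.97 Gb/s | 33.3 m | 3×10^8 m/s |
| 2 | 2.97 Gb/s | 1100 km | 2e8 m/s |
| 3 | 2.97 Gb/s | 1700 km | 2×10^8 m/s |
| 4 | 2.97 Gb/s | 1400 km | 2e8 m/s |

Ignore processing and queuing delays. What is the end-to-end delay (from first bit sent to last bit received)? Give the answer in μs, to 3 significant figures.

L = 9485 × 8 = 75880 bits.
Transmission delay per hop = L/R = 75880/2970000000 = 25.5488 μs; 4 hops → 102.195 μs.
Propagation delays (d/s per hop): 0.111, 5500, 8500, 7000 μs; sum = 21000.1 μs.
End-to-end = 21100 μs.

21100 μs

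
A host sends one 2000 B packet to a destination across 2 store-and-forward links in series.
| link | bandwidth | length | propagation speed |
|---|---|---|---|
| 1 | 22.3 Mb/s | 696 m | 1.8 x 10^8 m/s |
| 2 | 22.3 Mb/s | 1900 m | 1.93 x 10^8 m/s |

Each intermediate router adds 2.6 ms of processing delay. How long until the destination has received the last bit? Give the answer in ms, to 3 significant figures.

4.05 ms

L = 2000 × 8 = 16000 bits.
Transmission delay per hop = L/R = 16000/22300000 = 0.717489 ms; 2 hops → 1.43498 ms.
Propagation delays (d/s per hop): 0.00386667, 0.00984456 ms; sum = 0.0137112 ms.
Processing at 1 router(s): 1 × 2.6 ms = 2.6 ms.
End-to-end = 4.05 ms.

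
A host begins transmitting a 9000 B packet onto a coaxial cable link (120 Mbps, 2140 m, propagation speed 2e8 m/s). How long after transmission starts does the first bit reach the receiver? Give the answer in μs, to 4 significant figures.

10.70 μs

First bit experiences only propagation delay: d/s = 2140/200000000 = 10.70 μs.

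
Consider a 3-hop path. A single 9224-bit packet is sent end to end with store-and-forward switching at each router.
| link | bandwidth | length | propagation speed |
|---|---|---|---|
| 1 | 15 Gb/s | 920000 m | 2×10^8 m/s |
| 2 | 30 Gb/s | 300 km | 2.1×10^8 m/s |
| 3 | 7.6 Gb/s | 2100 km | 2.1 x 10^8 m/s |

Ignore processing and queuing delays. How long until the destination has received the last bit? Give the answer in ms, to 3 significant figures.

16.0 ms

Transmission delays (L/R per hop): 0.000614933, 0.000307467, 0.00121368 ms; sum = 0.00213608 ms.
Propagation delays (d/s per hop): 4.6, 1.42857, 10 ms; sum = 16.0286 ms.
End-to-end = 16.0 ms.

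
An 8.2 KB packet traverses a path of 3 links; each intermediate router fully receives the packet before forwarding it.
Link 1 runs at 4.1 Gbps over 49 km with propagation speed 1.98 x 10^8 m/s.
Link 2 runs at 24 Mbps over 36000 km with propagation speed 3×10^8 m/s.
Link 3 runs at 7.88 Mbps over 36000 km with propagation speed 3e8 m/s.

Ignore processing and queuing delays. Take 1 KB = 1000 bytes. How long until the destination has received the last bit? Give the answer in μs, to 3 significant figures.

L = 65600 bits.
Transmission delays (L/R per hop): 16, 2733.33, 8324.87 μs; sum = 11074.2 μs.
Propagation delays (d/s per hop): 247.475, 120000, 120000 μs; sum = 240247 μs.
End-to-end = 251000 μs.

251000 μs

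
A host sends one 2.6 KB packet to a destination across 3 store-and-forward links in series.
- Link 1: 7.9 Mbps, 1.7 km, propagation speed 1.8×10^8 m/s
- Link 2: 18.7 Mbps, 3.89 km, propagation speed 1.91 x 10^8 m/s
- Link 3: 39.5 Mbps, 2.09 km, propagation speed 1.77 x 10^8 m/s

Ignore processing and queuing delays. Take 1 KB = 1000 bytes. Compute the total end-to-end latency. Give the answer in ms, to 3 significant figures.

4.31 ms

L = 20800 bits.
Transmission delays (L/R per hop): 2.63291, 1.1123, 0.526582 ms; sum = 4.27179 ms.
Propagation delays (d/s per hop): 0.00944444, 0.0203665, 0.0118079 ms; sum = 0.0416188 ms.
End-to-end = 4.31 ms.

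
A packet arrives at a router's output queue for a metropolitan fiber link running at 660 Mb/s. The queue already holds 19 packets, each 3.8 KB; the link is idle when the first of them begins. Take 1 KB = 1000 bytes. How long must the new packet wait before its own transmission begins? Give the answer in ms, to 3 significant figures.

0.875 ms

Each queued packet: L/R = 30400/660000000 = 0.0460606 ms.
19 queued → 0.875152 ms.
Queuing delay = 0.875 ms.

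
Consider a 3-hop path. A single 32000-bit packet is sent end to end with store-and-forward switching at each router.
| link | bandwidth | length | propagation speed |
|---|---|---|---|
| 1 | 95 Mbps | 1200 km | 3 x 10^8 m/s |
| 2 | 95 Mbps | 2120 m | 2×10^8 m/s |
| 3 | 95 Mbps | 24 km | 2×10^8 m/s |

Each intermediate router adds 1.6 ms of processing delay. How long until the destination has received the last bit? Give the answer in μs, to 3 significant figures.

Transmission delay per hop = L/R = 32000/95000000 = 336.842 μs; 3 hops → 1010.53 μs.
Propagation delays (d/s per hop): 4000, 10.6, 120 μs; sum = 4130.6 μs.
Processing at 2 router(s): 2 × 1.6 ms = 3200 μs.
End-to-end = 8340 μs.

8340 μs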